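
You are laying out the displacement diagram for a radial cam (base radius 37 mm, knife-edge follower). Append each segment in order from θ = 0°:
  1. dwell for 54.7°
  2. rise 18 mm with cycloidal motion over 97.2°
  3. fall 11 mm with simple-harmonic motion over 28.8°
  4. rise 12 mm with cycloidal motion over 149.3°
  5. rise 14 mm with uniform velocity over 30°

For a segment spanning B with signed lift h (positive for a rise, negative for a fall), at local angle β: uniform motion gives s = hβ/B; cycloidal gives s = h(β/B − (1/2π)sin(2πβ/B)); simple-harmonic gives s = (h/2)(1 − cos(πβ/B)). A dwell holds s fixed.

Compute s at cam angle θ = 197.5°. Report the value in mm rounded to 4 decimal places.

seg 1 [0°–54.7°] dwell: s stays 0.0000
seg 2 [54.7°–151.9°] cycloidal, h=18: full span → s += 18 → s = 18.0000
seg 3 [151.9°–180.7°] simple-harmonic, h=-11: full span → s += -11 → s = 7.0000
seg 4 [180.7°–330°] cycloidal, h=12: θ=197.5° here. β=16.8, B=149.3. 12·(0.1125 − sin(2π·0.1125)/(2π)) = 0.1097 → s = 7.1097

7.1097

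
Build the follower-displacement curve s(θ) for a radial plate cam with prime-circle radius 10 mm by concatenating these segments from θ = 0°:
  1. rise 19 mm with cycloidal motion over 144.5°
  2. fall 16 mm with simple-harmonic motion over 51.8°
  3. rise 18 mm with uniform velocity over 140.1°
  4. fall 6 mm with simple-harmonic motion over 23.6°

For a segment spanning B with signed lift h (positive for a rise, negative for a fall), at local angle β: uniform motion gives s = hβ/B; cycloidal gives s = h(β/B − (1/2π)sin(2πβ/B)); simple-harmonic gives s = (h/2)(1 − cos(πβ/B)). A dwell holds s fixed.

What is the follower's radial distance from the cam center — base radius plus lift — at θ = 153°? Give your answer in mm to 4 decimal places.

seg 1 [0°–144.5°] cycloidal, h=19: full span → s += 19 → s = 19.0000
seg 2 [144.5°–196.3°] simple-harmonic, h=-16: θ=153° here. β=8.5, B=51.8. -16/2·(1 − cos(π·0.1641)) = -1.0397 → s = 17.9603
radial distance = base radius + s = 10 + 17.9603 = 27.9603

27.9603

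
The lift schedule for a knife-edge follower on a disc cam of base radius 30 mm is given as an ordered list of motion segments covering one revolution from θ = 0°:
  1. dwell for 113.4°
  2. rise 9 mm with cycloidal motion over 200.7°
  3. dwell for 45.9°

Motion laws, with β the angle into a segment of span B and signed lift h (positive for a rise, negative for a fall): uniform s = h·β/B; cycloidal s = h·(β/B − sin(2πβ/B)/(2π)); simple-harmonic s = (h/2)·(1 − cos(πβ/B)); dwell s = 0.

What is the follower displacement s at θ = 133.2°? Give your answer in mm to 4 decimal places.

seg 1 [0°–113.4°] dwell: s stays 0.0000
seg 2 [113.4°–314.1°] cycloidal, h=9: θ=133.2° here. β=19.8, B=200.7. 9·(0.0987 − sin(2π·0.0987)/(2π)) = 0.0558 → s = 0.0558

0.0558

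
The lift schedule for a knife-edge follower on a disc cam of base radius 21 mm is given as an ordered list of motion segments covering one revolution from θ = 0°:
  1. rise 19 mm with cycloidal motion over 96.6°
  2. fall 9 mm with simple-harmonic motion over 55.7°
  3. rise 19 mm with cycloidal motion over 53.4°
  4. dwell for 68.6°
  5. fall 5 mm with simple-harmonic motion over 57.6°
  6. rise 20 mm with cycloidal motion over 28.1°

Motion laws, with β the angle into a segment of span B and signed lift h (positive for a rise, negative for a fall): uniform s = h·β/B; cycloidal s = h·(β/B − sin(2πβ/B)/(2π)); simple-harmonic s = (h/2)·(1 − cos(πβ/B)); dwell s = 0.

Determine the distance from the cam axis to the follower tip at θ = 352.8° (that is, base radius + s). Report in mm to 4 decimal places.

seg 1 [0°–96.6°] cycloidal, h=19: full span → s += 19 → s = 19.0000
seg 2 [96.6°–152.3°] simple-harmonic, h=-9: full span → s += -9 → s = 10.0000
seg 3 [152.3°–205.7°] cycloidal, h=19: full span → s += 19 → s = 29.0000
seg 4 [205.7°–274.3°] dwell: s stays 29.0000
seg 5 [274.3°–331.9°] simple-harmonic, h=-5: full span → s += -5 → s = 24.0000
seg 6 [331.9°–360°] cycloidal, h=20: θ=352.8° here. β=20.9, B=28.1. 20·(0.7438 − sin(2π·0.7438)/(2π)) = 18.0561 → s = 42.0561
radial distance = base radius + s = 21 + 42.0561 = 63.0561

63.0561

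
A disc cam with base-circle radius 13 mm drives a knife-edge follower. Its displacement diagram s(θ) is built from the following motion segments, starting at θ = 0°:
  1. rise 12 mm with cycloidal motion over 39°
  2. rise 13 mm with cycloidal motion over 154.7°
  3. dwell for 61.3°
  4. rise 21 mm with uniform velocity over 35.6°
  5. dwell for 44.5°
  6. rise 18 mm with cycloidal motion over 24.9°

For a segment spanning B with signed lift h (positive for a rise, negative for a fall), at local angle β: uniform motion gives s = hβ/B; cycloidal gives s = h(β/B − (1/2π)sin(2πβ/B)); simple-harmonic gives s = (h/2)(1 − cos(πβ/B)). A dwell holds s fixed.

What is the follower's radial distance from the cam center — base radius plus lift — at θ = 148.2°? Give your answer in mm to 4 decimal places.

seg 1 [0°–39°] cycloidal, h=12: full span → s += 12 → s = 12.0000
seg 2 [39°–193.7°] cycloidal, h=13: θ=148.2° here. β=109.2, B=154.7. 13·(0.7059 − sin(2π·0.7059)/(2π)) = 11.1665 → s = 23.1665
radial distance = base radius + s = 13 + 23.1665 = 36.1665

36.1665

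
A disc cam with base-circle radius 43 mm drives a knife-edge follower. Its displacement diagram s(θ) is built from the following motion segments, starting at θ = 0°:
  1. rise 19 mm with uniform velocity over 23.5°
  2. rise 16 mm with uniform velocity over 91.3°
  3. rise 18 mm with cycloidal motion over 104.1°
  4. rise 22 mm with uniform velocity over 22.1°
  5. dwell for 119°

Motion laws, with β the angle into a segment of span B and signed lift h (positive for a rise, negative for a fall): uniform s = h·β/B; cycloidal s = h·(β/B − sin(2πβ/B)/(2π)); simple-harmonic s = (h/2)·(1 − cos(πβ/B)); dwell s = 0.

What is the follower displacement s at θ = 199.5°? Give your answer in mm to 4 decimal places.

seg 1 [0°–23.5°] uniform, h=19: full span → s += 19 → s = 19.0000
seg 2 [23.5°–114.8°] uniform, h=16: full span → s += 16 → s = 35.0000
seg 3 [114.8°–218.9°] cycloidal, h=18: θ=199.5° here. β=84.7, B=104.1. 18·(0.8136 − sin(2π·0.8136)/(2π)) = 17.2843 → s = 52.2843

52.2843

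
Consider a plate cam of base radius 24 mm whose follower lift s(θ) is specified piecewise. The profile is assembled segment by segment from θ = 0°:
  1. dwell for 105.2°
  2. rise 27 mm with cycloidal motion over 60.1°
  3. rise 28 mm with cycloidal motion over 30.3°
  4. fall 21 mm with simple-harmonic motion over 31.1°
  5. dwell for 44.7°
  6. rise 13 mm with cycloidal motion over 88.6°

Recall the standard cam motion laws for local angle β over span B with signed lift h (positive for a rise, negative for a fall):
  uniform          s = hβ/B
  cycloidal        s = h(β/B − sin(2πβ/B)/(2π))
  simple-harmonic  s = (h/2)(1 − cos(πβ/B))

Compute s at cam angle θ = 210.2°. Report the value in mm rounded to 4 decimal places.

seg 1 [0°–105.2°] dwell: s stays 0.0000
seg 2 [105.2°–165.3°] cycloidal, h=27: full span → s += 27 → s = 27.0000
seg 3 [165.3°–195.6°] cycloidal, h=28: full span → s += 28 → s = 55.0000
seg 4 [195.6°–226.7°] simple-harmonic, h=-21: θ=210.2° here. β=14.6, B=31.1. -21/2·(1 − cos(π·0.4695)) = -9.4939 → s = 45.5061

45.5061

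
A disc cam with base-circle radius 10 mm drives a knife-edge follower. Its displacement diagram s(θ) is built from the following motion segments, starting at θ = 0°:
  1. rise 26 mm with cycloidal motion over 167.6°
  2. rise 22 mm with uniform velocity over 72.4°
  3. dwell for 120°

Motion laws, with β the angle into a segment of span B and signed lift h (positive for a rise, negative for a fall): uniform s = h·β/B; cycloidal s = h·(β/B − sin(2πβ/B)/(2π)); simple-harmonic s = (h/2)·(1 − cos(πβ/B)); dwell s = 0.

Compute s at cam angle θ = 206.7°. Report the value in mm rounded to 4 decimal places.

seg 1 [0°–167.6°] cycloidal, h=26: full span → s += 26 → s = 26.0000
seg 2 [167.6°–240°] uniform, h=22: θ=206.7° here. β=39.1, B=72.4. 22·39.1/72.4 = 11.8812 → s = 37.8812

37.8812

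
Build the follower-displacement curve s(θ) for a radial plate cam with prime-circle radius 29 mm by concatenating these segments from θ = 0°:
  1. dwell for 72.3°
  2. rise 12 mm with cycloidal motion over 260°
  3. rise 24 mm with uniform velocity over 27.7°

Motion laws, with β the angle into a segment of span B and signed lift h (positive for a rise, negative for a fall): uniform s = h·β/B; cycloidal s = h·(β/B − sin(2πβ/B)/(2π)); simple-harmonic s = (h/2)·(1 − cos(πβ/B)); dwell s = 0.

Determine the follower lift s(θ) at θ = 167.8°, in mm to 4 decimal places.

seg 1 [0°–72.3°] dwell: s stays 0.0000
seg 2 [72.3°–332.3°] cycloidal, h=12: θ=167.8° here. β=95.5, B=260. 12·(0.3673 − sin(2π·0.3673)/(2π)) = 2.9935 → s = 2.9935

2.9935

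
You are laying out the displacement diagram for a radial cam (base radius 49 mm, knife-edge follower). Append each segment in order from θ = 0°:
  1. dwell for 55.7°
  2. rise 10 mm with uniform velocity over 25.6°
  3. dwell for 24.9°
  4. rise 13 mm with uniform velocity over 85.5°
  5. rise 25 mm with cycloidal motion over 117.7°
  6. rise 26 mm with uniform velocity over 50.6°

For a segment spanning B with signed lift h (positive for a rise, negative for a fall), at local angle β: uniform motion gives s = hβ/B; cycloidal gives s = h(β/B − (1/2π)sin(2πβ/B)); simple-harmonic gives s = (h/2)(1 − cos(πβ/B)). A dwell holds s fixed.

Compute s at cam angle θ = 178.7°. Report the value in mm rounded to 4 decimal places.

seg 1 [0°–55.7°] dwell: s stays 0.0000
seg 2 [55.7°–81.3°] uniform, h=10: full span → s += 10 → s = 10.0000
seg 3 [81.3°–106.2°] dwell: s stays 10.0000
seg 4 [106.2°–191.7°] uniform, h=13: θ=178.7° here. β=72.5, B=85.5. 13·72.5/85.5 = 11.0234 → s = 21.0234

21.0234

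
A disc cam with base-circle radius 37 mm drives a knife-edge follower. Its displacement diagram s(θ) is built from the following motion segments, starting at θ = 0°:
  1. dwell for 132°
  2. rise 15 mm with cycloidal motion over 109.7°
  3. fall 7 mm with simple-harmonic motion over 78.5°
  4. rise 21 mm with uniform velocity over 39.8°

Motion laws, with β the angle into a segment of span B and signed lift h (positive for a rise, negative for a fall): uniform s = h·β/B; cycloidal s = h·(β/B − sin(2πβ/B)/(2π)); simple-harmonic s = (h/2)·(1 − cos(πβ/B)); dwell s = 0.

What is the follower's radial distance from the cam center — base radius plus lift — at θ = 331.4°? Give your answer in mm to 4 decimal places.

seg 1 [0°–132°] dwell: s stays 0.0000
seg 2 [132°–241.7°] cycloidal, h=15: full span → s += 15 → s = 15.0000
seg 3 [241.7°–320.2°] simple-harmonic, h=-7: full span → s += -7 → s = 8.0000
seg 4 [320.2°–360°] uniform, h=21: θ=331.4° here. β=11.2, B=39.8. 21·11.2/39.8 = 5.9095 → s = 13.9095
radial distance = base radius + s = 37 + 13.9095 = 50.9095

50.9095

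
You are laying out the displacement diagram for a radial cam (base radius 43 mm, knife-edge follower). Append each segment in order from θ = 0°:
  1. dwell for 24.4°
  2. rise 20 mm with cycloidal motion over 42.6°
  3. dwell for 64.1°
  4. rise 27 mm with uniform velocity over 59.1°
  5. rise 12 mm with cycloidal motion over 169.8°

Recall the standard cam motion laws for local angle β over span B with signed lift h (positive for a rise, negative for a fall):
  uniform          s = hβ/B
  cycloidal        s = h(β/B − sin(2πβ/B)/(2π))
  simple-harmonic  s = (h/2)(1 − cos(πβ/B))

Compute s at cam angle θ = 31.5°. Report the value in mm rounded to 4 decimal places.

seg 1 [0°–24.4°] dwell: s stays 0.0000
seg 2 [24.4°–67°] cycloidal, h=20: θ=31.5° here. β=7.1, B=42.6. 20·(0.1667 − sin(2π·0.1667)/(2π)) = 0.5767 → s = 0.5767

0.5767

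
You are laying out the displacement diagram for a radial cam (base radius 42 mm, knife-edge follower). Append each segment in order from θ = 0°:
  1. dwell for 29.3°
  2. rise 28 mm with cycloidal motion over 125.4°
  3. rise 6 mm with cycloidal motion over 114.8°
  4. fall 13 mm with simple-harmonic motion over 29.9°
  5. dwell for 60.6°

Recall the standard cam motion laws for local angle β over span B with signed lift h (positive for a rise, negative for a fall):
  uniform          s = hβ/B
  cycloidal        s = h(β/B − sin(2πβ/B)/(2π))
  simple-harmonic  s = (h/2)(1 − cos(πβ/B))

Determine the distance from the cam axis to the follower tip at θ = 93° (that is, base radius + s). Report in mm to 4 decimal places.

seg 1 [0°–29.3°] dwell: s stays 0.0000
seg 2 [29.3°–154.7°] cycloidal, h=28: θ=93° here. β=63.7, B=125.4. 28·(0.5080 − sin(2π·0.5080)/(2π)) = 14.4465 → s = 14.4465
radial distance = base radius + s = 42 + 14.4465 = 56.4465

56.4465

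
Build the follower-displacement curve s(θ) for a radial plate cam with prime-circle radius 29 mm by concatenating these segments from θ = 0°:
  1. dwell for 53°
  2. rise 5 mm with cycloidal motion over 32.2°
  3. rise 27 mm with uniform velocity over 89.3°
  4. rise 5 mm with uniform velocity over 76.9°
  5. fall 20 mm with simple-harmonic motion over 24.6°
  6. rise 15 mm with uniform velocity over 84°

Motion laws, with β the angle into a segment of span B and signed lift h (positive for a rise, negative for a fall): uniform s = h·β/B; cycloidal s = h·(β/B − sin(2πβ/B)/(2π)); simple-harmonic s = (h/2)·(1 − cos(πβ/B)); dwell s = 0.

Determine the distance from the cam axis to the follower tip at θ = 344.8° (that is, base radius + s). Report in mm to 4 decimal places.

seg 1 [0°–53°] dwell: s stays 0.0000
seg 2 [53°–85.2°] cycloidal, h=5: full span → s += 5 → s = 5.0000
seg 3 [85.2°–174.5°] uniform, h=27: full span → s += 27 → s = 32.0000
seg 4 [174.5°–251.4°] uniform, h=5: full span → s += 5 → s = 37.0000
seg 5 [251.4°–276°] simple-harmonic, h=-20: full span → s += -20 → s = 17.0000
seg 6 [276°–360°] uniform, h=15: θ=344.8° here. β=68.8, B=84. 15·68.8/84 = 12.2857 → s = 29.2857
radial distance = base radius + s = 29 + 29.2857 = 58.2857

58.2857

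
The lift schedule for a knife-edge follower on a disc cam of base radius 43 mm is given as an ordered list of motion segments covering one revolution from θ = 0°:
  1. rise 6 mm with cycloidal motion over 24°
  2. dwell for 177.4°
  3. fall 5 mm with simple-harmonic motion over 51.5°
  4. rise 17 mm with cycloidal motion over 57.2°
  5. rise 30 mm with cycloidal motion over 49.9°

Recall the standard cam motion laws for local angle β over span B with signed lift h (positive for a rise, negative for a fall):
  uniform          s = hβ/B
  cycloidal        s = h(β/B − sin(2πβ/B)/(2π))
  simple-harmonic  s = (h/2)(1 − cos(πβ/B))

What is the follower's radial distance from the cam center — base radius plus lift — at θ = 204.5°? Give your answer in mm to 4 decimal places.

seg 1 [0°–24°] cycloidal, h=6: full span → s += 6 → s = 6.0000
seg 2 [24°–201.4°] dwell: s stays 6.0000
seg 3 [201.4°–252.9°] simple-harmonic, h=-5: θ=204.5° here. β=3.1, B=51.5. -5/2·(1 − cos(π·0.0602)) = -0.0446 → s = 5.9554
radial distance = base radius + s = 43 + 5.9554 = 48.9554

48.9554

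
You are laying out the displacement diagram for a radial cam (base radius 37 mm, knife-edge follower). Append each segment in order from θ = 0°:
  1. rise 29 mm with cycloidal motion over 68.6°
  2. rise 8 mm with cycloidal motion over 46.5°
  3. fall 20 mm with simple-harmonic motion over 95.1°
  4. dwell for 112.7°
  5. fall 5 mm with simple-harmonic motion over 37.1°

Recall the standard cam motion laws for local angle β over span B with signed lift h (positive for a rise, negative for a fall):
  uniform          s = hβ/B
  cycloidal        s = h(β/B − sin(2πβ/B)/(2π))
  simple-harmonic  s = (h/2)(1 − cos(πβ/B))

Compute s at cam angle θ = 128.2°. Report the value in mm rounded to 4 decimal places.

seg 1 [0°–68.6°] cycloidal, h=29: full span → s += 29 → s = 29.0000
seg 2 [68.6°–115.1°] cycloidal, h=8: full span → s += 8 → s = 37.0000
seg 3 [115.1°–210.2°] simple-harmonic, h=-20: θ=128.2° here. β=13.1, B=95.1. -20/2·(1 − cos(π·0.1377)) = -0.9219 → s = 36.0781

36.0781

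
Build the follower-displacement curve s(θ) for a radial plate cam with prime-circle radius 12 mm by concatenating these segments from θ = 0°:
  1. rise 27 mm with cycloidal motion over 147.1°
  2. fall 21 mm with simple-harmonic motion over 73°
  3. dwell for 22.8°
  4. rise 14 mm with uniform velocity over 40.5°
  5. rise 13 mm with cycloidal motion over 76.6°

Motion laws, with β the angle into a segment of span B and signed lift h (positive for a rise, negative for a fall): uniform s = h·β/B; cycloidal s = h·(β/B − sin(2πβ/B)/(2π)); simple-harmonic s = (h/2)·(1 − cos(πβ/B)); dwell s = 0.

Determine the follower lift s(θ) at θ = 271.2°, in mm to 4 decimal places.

seg 1 [0°–147.1°] cycloidal, h=27: full span → s += 27 → s = 27.0000
seg 2 [147.1°–220.1°] simple-harmonic, h=-21: full span → s += -21 → s = 6.0000
seg 3 [220.1°–242.9°] dwell: s stays 6.0000
seg 4 [242.9°–283.4°] uniform, h=14: θ=271.2° here. β=28.3, B=40.5. 14·28.3/40.5 = 9.7827 → s = 15.7827

15.7827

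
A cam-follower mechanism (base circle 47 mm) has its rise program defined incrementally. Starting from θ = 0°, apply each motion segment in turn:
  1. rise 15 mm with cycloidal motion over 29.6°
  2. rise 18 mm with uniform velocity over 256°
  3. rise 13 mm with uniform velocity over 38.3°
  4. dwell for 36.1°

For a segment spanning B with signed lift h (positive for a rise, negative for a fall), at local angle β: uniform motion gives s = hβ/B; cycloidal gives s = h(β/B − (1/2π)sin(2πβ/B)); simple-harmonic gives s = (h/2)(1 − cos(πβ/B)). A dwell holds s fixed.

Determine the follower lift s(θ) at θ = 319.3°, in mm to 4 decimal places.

seg 1 [0°–29.6°] cycloidal, h=15: full span → s += 15 → s = 15.0000
seg 2 [29.6°–285.6°] uniform, h=18: full span → s += 18 → s = 33.0000
seg 3 [285.6°–323.9°] uniform, h=13: θ=319.3° here. β=33.7, B=38.3. 13·33.7/38.3 = 11.4386 → s = 44.4386

44.4386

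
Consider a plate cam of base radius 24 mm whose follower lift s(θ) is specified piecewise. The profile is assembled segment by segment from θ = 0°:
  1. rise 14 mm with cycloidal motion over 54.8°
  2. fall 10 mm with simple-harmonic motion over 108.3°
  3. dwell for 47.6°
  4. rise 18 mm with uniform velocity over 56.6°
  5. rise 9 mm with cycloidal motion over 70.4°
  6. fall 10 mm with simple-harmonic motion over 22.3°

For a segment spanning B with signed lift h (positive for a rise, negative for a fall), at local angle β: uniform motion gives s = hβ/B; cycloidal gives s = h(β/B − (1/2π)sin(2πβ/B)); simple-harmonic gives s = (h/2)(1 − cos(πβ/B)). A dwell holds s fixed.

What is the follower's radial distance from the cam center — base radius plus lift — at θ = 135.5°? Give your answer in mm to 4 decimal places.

seg 1 [0°–54.8°] cycloidal, h=14: full span → s += 14 → s = 14.0000
seg 2 [54.8°–163.1°] simple-harmonic, h=-10: θ=135.5° here. β=80.7, B=108.3. -10/2·(1 − cos(π·0.7452)) = -8.4813 → s = 5.5187
radial distance = base radius + s = 24 + 5.5187 = 29.5187

29.5187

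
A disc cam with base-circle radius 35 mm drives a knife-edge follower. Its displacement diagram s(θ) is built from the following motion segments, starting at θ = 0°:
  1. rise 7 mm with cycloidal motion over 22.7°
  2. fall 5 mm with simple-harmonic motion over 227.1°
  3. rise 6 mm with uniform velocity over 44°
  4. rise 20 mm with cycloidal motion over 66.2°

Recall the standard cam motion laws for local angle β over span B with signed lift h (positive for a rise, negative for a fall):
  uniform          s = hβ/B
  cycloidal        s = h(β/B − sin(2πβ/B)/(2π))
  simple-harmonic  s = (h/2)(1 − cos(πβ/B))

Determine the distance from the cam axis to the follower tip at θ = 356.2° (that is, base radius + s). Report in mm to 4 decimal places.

seg 1 [0°–22.7°] cycloidal, h=7: full span → s += 7 → s = 7.0000
seg 2 [22.7°–249.8°] simple-harmonic, h=-5: full span → s += -5 → s = 2.0000
seg 3 [249.8°–293.8°] uniform, h=6: full span → s += 6 → s = 8.0000
seg 4 [293.8°–360°] cycloidal, h=20: θ=356.2° here. β=62.4, B=66.2. 20·(0.9426 − sin(2π·0.9426)/(2π)) = 19.9753 → s = 27.9753
radial distance = base radius + s = 35 + 27.9753 = 62.9753

62.9753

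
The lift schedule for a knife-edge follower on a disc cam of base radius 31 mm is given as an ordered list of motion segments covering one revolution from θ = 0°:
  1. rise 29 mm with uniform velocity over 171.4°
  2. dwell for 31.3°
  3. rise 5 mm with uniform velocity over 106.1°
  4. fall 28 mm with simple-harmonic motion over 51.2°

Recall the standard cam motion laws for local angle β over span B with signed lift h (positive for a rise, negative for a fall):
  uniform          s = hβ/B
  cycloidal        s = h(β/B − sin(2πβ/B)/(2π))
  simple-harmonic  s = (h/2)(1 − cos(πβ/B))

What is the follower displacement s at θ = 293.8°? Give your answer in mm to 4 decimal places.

seg 1 [0°–171.4°] uniform, h=29: full span → s += 29 → s = 29.0000
seg 2 [171.4°–202.7°] dwell: s stays 29.0000
seg 3 [202.7°–308.8°] uniform, h=5: θ=293.8° here. β=91.1, B=106.1. 5·91.1/106.1 = 4.2931 → s = 33.2931

33.2931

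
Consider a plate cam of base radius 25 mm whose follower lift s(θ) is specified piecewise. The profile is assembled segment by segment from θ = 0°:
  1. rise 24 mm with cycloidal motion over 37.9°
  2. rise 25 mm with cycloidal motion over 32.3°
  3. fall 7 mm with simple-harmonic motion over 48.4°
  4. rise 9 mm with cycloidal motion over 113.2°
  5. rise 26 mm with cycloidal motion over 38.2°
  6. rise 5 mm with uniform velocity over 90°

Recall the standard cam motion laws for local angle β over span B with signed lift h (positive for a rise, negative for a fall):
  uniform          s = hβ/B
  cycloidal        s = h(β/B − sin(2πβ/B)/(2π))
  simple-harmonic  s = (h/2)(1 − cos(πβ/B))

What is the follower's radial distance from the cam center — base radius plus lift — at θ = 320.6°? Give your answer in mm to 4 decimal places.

seg 1 [0°–37.9°] cycloidal, h=24: full span → s += 24 → s = 24.0000
seg 2 [37.9°–70.2°] cycloidal, h=25: full span → s += 25 → s = 49.0000
seg 3 [70.2°–118.6°] simple-harmonic, h=-7: full span → s += -7 → s = 42.0000
seg 4 [118.6°–231.8°] cycloidal, h=9: full span → s += 9 → s = 51.0000
seg 5 [231.8°–270°] cycloidal, h=26: full span → s += 26 → s = 77.0000
seg 6 [270°–360°] uniform, h=5: θ=320.6° here. β=50.6, B=90. 5·50.6/90 = 2.8111 → s = 79.8111
radial distance = base radius + s = 25 + 79.8111 = 104.8111

104.8111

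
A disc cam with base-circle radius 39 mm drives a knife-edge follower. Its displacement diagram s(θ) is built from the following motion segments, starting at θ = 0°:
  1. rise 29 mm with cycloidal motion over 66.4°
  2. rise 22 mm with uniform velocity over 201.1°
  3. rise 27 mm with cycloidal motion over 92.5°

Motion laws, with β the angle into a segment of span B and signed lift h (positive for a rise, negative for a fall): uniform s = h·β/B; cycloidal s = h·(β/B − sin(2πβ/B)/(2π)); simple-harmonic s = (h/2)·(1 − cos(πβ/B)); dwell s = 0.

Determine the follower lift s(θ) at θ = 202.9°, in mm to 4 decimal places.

seg 1 [0°–66.4°] cycloidal, h=29: full span → s += 29 → s = 29.0000
seg 2 [66.4°–267.5°] uniform, h=22: θ=202.9° here. β=136.5, B=201.1. 22·136.5/201.1 = 14.9329 → s = 43.9329

43.9329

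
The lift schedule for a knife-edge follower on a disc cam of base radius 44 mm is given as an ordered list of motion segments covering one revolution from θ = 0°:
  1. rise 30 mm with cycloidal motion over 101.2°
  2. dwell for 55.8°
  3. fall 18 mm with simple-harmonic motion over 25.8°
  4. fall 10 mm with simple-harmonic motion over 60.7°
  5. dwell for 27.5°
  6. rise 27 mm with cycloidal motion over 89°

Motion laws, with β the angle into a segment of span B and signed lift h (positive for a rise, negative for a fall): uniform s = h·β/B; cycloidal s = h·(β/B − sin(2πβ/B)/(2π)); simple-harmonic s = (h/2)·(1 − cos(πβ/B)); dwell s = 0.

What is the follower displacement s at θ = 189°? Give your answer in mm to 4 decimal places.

seg 1 [0°–101.2°] cycloidal, h=30: full span → s += 30 → s = 30.0000
seg 2 [101.2°–157°] dwell: s stays 30.0000
seg 3 [157°–182.8°] simple-harmonic, h=-18: full span → s += -18 → s = 12.0000
seg 4 [182.8°–243.5°] simple-harmonic, h=-10: θ=189° here. β=6.2, B=60.7. -10/2·(1 − cos(π·0.1021)) = -0.2552 → s = 11.7448

11.7448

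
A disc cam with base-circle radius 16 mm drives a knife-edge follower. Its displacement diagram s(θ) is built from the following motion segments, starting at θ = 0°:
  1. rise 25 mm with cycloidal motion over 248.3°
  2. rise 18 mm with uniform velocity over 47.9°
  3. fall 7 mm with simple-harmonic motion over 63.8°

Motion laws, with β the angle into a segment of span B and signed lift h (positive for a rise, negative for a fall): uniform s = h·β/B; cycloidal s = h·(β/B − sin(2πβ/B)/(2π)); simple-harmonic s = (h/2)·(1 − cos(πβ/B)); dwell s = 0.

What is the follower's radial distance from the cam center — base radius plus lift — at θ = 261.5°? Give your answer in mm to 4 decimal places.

seg 1 [0°–248.3°] cycloidal, h=25: full span → s += 25 → s = 25.0000
seg 2 [248.3°–296.2°] uniform, h=18: θ=261.5° here. β=13.2, B=47.9. 18·13.2/47.9 = 4.9603 → s = 29.9603
radial distance = base radius + s = 16 + 29.9603 = 45.9603

45.9603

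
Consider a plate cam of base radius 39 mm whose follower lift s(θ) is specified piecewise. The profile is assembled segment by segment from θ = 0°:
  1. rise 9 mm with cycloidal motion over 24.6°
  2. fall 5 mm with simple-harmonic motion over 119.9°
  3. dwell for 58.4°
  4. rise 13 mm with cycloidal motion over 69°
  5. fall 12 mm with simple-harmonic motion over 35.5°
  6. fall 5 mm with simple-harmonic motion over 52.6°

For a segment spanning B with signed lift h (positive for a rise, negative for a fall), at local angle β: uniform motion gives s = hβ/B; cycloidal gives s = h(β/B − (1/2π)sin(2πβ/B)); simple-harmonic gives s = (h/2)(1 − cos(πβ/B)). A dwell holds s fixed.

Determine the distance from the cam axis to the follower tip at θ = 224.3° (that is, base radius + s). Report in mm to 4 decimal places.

seg 1 [0°–24.6°] cycloidal, h=9: full span → s += 9 → s = 9.0000
seg 2 [24.6°–144.5°] simple-harmonic, h=-5: full span → s += -5 → s = 4.0000
seg 3 [144.5°–202.9°] dwell: s stays 4.0000
seg 4 [202.9°–271.9°] cycloidal, h=13: θ=224.3° here. β=21.4, B=69. 13·(0.3101 − sin(2π·0.3101)/(2π)) = 2.1089 → s = 6.1089
radial distance = base radius + s = 39 + 6.1089 = 45.1089

45.1089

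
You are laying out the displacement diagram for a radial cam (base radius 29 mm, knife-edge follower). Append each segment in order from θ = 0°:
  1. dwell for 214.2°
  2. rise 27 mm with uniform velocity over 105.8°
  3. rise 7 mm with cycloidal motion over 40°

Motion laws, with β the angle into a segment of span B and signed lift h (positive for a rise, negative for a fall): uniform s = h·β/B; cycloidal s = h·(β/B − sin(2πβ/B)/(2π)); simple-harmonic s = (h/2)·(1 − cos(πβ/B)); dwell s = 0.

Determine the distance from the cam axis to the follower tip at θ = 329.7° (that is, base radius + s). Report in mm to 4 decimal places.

seg 1 [0°–214.2°] dwell: s stays 0.0000
seg 2 [214.2°–320°] uniform, h=27: full span → s += 27 → s = 27.0000
seg 3 [320°–360°] cycloidal, h=7: θ=329.7° here. β=9.7, B=40. 7·(0.2425 − sin(2π·0.2425)/(2π)) = 0.5847 → s = 27.5847
radial distance = base radius + s = 29 + 27.5847 = 56.5847

56.5847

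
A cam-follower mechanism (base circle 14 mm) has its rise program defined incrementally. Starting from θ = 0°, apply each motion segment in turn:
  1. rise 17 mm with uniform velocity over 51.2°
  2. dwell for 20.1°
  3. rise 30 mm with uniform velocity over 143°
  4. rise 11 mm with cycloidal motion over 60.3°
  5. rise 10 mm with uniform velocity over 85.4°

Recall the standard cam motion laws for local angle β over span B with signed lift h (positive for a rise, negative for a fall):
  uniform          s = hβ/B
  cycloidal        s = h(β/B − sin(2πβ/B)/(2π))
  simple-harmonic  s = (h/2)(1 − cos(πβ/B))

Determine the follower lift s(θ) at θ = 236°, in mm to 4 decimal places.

seg 1 [0°–51.2°] uniform, h=17: full span → s += 17 → s = 17.0000
seg 2 [51.2°–71.3°] dwell: s stays 17.0000
seg 3 [71.3°–214.3°] uniform, h=30: full span → s += 30 → s = 47.0000
seg 4 [214.3°–274.6°] cycloidal, h=11: θ=236° here. β=21.7, B=60.3. 11·(0.3599 − sin(2π·0.3599)/(2π)) = 2.6087 → s = 49.6087

49.6087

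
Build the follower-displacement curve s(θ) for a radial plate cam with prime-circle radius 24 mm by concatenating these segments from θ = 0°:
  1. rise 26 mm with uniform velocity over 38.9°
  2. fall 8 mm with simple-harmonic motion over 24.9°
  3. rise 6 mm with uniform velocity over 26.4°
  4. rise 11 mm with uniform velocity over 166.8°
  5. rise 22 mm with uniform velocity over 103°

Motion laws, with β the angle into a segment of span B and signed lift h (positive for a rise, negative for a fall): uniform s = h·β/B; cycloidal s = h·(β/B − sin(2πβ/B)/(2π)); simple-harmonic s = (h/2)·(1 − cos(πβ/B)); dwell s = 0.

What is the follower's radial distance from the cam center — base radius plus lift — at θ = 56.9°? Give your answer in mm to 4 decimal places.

seg 1 [0°–38.9°] uniform, h=26: full span → s += 26 → s = 26.0000
seg 2 [38.9°–63.8°] simple-harmonic, h=-8: θ=56.9° here. β=18, B=24.9. -8/2·(1 − cos(π·0.7229)) = -6.5776 → s = 19.4224
radial distance = base radius + s = 24 + 19.4224 = 43.4224

43.4224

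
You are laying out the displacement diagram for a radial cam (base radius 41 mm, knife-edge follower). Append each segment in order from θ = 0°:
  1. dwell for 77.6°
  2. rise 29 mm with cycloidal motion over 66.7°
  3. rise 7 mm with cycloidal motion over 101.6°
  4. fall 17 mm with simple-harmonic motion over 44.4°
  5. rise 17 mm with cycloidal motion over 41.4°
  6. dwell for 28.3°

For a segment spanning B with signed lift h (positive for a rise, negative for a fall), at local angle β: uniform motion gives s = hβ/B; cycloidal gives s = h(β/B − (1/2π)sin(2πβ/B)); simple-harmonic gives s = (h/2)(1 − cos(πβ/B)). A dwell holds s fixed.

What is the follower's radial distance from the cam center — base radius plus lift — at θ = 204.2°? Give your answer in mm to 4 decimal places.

seg 1 [0°–77.6°] dwell: s stays 0.0000
seg 2 [77.6°–144.3°] cycloidal, h=29: full span → s += 29 → s = 29.0000
seg 3 [144.3°–245.9°] cycloidal, h=7: θ=204.2° here. β=59.9, B=101.6. 7·(0.5896 − sin(2π·0.5896)/(2π)) = 4.7214 → s = 33.7214
radial distance = base radius + s = 41 + 33.7214 = 74.7214

74.7214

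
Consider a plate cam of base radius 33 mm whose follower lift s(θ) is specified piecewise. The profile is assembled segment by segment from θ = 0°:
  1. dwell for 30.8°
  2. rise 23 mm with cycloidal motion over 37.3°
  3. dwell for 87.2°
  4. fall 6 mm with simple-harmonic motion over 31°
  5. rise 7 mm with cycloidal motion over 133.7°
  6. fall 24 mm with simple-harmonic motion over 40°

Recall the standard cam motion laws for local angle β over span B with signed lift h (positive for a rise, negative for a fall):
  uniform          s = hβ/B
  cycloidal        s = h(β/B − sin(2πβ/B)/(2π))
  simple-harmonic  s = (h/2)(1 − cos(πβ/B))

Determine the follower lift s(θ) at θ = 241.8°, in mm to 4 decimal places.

seg 1 [0°–30.8°] dwell: s stays 0.0000
seg 2 [30.8°–68.1°] cycloidal, h=23: full span → s += 23 → s = 23.0000
seg 3 [68.1°–155.3°] dwell: s stays 23.0000
seg 4 [155.3°–186.3°] simple-harmonic, h=-6: full span → s += -6 → s = 17.0000
seg 5 [186.3°–320°] cycloidal, h=7: θ=241.8° here. β=55.5, B=133.7. 7·(0.4151 − sin(2π·0.4151)/(2π)) = 2.3393 → s = 19.3393

19.3393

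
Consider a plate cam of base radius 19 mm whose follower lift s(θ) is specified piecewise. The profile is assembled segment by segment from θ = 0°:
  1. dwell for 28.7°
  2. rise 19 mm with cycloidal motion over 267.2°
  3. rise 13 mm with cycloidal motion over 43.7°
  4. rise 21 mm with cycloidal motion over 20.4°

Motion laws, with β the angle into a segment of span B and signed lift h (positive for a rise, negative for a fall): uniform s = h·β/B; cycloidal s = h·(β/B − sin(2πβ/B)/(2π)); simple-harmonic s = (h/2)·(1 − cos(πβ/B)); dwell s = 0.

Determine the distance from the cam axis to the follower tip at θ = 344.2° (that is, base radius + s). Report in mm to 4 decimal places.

seg 1 [0°–28.7°] dwell: s stays 0.0000
seg 2 [28.7°–295.9°] cycloidal, h=19: full span → s += 19 → s = 19.0000
seg 3 [295.9°–339.6°] cycloidal, h=13: full span → s += 13 → s = 32.0000
seg 4 [339.6°–360°] cycloidal, h=21: θ=344.2° here. β=4.6, B=20.4. 21·(0.2255 − sin(2π·0.2255)/(2π)) = 1.4326 → s = 33.4326
radial distance = base radius + s = 19 + 33.4326 = 52.4326

52.4326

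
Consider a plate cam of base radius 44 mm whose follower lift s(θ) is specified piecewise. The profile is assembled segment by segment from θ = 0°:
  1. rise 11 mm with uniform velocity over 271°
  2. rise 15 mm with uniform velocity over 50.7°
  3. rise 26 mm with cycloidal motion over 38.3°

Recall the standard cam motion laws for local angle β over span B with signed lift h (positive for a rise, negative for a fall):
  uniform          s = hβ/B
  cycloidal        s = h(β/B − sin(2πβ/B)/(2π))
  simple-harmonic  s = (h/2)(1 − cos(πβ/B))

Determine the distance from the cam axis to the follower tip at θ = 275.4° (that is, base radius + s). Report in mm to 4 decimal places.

seg 1 [0°–271°] uniform, h=11: full span → s += 11 → s = 11.0000
seg 2 [271°–321.7°] uniform, h=15: θ=275.4° here. β=4.4, B=50.7. 15·4.4/50.7 = 1.3018 → s = 12.3018
radial distance = base radius + s = 44 + 12.3018 = 56.3018

56.3018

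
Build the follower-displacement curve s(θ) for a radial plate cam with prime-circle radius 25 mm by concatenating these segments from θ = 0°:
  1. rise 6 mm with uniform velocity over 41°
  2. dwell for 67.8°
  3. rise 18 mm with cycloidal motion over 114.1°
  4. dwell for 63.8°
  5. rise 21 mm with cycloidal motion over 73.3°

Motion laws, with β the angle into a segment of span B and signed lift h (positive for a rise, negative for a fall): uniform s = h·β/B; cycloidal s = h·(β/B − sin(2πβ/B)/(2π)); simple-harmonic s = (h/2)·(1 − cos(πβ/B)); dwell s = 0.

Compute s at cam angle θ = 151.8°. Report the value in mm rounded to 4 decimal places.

seg 1 [0°–41°] uniform, h=6: full span → s += 6 → s = 6.0000
seg 2 [41°–108.8°] dwell: s stays 6.0000
seg 3 [108.8°–222.9°] cycloidal, h=18: θ=151.8° here. β=43, B=114.1. 18·(0.3769 − sin(2π·0.3769)/(2π)) = 4.7817 → s = 10.7817

10.7817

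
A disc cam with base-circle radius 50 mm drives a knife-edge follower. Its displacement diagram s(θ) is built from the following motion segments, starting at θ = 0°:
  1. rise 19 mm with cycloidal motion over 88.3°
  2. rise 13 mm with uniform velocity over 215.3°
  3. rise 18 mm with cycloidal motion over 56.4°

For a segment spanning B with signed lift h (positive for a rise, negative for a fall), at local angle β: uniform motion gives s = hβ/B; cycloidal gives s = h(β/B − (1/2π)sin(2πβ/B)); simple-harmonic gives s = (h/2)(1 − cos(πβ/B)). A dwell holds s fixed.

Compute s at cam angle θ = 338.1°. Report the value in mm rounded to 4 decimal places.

seg 1 [0°–88.3°] cycloidal, h=19: full span → s += 19 → s = 19.0000
seg 2 [88.3°–303.6°] uniform, h=13: full span → s += 13 → s = 32.0000
seg 3 [303.6°–360°] cycloidal, h=18: θ=338.1° here. β=34.5, B=56.4. 18·(0.6117 − sin(2π·0.6117)/(2π)) = 12.8602 → s = 44.8602

44.8602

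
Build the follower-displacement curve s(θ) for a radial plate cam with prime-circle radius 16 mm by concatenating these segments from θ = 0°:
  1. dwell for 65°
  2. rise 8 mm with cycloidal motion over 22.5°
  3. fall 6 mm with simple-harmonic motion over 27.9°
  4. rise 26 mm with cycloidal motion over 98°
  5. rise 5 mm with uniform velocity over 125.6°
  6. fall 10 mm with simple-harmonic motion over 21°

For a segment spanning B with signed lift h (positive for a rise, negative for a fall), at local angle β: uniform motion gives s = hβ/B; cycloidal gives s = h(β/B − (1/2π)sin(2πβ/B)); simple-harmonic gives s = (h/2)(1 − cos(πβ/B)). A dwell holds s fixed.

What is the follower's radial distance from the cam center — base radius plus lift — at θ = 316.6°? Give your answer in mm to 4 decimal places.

seg 1 [0°–65°] dwell: s stays 0.0000
seg 2 [65°–87.5°] cycloidal, h=8: full span → s += 8 → s = 8.0000
seg 3 [87.5°–115.4°] simple-harmonic, h=-6: full span → s += -6 → s = 2.0000
seg 4 [115.4°–213.4°] cycloidal, h=26: full span → s += 26 → s = 28.0000
seg 5 [213.4°–339°] uniform, h=5: θ=316.6° here. β=103.2, B=125.6. 5·103.2/125.6 = 4.1083 → s = 32.1083
radial distance = base radius + s = 16 + 32.1083 = 48.1083

48.1083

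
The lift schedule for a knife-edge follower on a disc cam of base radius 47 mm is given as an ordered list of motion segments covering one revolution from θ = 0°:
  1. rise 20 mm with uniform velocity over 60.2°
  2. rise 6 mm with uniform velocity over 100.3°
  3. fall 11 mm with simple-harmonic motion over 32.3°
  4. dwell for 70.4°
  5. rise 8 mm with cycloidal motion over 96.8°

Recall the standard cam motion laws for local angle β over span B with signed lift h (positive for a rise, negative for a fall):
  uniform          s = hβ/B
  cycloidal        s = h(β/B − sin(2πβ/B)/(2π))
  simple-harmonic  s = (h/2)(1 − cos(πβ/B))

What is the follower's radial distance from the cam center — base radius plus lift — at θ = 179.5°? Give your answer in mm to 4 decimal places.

seg 1 [0°–60.2°] uniform, h=20: full span → s += 20 → s = 20.0000
seg 2 [60.2°–160.5°] uniform, h=6: full span → s += 6 → s = 26.0000
seg 3 [160.5°–192.8°] simple-harmonic, h=-11: θ=179.5° here. β=19, B=32.3. -11/2·(1 − cos(π·0.5882)) = -7.0051 → s = 18.9949
radial distance = base radius + s = 47 + 18.9949 = 65.9949

65.9949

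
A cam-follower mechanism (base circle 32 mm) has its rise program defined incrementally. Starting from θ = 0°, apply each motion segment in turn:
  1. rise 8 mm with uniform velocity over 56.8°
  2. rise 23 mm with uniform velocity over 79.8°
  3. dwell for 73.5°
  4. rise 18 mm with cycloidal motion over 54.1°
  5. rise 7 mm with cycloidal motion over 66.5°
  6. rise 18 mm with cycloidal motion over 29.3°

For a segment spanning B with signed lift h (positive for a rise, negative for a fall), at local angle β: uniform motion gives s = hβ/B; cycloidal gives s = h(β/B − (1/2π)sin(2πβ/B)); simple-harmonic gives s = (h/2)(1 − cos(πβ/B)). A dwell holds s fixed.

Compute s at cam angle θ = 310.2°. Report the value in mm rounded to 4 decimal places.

seg 1 [0°–56.8°] uniform, h=8: full span → s += 8 → s = 8.0000
seg 2 [56.8°–136.6°] uniform, h=23: full span → s += 23 → s = 31.0000
seg 3 [136.6°–210.1°] dwell: s stays 31.0000
seg 4 [210.1°–264.2°] cycloidal, h=18: full span → s += 18 → s = 49.0000
seg 5 [264.2°–330.7°] cycloidal, h=7: θ=310.2° here. β=46, B=66.5. 7·(0.6917 − sin(2π·0.6917)/(2π)) = 5.8823 → s = 54.8823

54.8823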